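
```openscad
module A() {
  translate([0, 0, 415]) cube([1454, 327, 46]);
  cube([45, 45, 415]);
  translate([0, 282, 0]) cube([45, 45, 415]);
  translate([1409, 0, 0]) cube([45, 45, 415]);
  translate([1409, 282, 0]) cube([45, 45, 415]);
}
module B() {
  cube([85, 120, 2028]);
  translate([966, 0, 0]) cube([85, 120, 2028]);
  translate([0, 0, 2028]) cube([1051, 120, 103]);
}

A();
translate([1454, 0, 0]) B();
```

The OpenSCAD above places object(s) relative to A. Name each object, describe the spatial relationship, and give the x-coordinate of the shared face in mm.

The bench's +x face and the door frame's −x face are both at x = 1454 mm.

A is a bench. B is a door frame. The door frame is against the bench's +x side, with their −y faces flush. The x-coordinate of the shared face is 1454 mm.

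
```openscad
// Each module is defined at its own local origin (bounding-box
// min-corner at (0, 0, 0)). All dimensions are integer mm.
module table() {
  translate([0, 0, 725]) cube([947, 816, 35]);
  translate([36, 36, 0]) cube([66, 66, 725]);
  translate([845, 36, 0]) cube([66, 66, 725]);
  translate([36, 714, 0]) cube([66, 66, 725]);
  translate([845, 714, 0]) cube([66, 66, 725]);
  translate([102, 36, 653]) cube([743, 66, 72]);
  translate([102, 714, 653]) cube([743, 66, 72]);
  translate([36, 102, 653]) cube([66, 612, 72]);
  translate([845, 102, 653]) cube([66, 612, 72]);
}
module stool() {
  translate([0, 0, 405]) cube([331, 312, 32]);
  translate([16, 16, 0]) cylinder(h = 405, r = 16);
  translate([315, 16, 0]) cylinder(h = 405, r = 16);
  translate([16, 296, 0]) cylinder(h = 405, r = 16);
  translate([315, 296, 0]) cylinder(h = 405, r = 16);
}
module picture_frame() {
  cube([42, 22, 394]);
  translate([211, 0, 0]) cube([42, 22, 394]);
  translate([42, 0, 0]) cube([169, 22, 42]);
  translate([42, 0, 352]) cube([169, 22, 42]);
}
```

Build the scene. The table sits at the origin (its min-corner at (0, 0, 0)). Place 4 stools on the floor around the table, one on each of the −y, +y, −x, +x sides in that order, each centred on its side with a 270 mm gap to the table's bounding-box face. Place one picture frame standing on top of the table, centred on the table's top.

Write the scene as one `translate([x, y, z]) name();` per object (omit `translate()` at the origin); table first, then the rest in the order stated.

table();
translate([308, -582, 0]) stool();
translate([308, 1086, 0]) stool();
translate([-601, 252, 0]) stool();
translate([1217, 252, 0]) stool();
translate([347, 397, 760]) picture_frame();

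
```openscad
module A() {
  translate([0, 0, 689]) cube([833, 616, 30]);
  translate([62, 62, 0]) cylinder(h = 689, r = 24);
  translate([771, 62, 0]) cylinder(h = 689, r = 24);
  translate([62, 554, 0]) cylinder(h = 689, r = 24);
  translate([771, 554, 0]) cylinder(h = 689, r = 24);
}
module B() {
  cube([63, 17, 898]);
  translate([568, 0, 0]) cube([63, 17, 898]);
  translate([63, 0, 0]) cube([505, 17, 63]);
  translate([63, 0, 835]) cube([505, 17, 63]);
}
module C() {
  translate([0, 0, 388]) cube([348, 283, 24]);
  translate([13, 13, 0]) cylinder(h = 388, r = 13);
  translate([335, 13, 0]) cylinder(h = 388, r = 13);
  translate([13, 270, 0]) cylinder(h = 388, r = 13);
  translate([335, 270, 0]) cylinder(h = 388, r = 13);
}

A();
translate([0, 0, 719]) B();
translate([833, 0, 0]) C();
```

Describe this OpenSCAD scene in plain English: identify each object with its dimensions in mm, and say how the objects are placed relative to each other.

A is a rectangular dining table. The top is 833×616×30 mm with its upper surface at z = 719 mm. It stands on four round legs of 48 mm diameter, each leg's bounding box inset 38 mm from the nearest pair of top edges, running from the floor to the underside of the top.

B is a picture frame with a 505×772 mm rectangular opening (x by z) and a uniform 63 mm border on every side. Frame depth is 17 mm along y. It is built from two vertical stiles running the full outside height and two horizontal rails spanning the gap between the stiles.

C is a simple wooden stool: a rectangular seat 348 mm (x) by 283 mm (y), 24 mm thick, top face at z = 412 mm, on four round legs, each 26 mm in diameter. The legs rest on z = 0, each leg's axis is inset half a diameter from the nearest pair of seat edges (so the leg's bounding box is flush with the corner).

The picture frame is on top of the table. The stool is against the table's +x side, with their −y faces flush.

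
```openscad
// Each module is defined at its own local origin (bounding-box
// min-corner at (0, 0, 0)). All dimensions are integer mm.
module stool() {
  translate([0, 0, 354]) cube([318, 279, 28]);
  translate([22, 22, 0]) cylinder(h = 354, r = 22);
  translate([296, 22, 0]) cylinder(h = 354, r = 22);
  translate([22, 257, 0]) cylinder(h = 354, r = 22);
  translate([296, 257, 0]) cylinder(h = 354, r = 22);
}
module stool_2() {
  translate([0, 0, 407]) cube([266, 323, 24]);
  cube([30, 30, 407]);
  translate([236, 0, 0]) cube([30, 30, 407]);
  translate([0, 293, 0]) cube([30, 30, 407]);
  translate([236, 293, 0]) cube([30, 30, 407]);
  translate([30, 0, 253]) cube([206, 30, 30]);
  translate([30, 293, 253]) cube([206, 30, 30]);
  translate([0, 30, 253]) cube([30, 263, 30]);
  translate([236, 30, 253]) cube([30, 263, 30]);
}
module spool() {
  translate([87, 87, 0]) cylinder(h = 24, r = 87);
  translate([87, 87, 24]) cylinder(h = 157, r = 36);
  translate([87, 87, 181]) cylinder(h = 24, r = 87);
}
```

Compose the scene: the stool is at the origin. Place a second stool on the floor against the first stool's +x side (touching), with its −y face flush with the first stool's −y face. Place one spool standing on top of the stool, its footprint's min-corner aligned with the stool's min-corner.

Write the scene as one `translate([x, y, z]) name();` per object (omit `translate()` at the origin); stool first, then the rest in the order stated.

stool();
translate([318, 0, 0]) stool_2();
translate([0, 0, 382]) spool();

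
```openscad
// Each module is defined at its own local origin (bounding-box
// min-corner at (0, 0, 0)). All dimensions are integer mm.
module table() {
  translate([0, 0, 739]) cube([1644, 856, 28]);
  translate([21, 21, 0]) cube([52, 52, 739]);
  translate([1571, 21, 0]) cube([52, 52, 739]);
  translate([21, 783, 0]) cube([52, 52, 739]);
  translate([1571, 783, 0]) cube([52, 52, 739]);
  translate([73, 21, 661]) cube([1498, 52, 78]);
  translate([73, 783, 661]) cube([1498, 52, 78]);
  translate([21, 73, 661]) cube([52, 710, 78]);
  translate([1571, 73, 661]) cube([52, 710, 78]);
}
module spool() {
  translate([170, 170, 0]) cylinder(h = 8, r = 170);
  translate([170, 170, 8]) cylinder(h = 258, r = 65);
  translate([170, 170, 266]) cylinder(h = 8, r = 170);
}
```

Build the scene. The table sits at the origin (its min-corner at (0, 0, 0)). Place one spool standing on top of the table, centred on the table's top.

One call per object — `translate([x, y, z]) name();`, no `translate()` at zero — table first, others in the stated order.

table();
translate([652, 258, 767]) spool();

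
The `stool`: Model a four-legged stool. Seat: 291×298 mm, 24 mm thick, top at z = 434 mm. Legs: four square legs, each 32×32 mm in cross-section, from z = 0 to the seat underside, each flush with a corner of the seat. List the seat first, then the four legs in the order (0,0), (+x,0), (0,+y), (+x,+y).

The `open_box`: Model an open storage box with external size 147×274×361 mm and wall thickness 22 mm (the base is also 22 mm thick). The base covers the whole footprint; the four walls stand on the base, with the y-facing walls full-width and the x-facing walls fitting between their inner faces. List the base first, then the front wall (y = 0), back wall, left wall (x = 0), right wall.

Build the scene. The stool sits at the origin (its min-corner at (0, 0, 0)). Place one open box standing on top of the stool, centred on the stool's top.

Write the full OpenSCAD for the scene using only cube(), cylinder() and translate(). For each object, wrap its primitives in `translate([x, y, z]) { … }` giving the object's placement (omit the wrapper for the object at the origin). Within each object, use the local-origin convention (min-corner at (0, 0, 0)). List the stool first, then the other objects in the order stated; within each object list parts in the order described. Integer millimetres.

translate([0, 0, 410]) cube([291, 298, 24]);
cube([32, 32, 410]);
translate([259, 0, 0]) cube([32, 32, 410]);
translate([0, 266, 0]) cube([32, 32, 410]);
translate([259, 266, 0]) cube([32, 32, 410]);
translate([72, 12, 434]) {
  cube([147, 274, 22]);
  translate([0, 0, 22]) cube([147, 22, 339]);
  translate([0, 252, 22]) cube([147, 22, 339]);
  translate([0, 22, 22]) cube([22, 230, 339]);
  translate([125, 22, 22]) cube([22, 230, 339]);
}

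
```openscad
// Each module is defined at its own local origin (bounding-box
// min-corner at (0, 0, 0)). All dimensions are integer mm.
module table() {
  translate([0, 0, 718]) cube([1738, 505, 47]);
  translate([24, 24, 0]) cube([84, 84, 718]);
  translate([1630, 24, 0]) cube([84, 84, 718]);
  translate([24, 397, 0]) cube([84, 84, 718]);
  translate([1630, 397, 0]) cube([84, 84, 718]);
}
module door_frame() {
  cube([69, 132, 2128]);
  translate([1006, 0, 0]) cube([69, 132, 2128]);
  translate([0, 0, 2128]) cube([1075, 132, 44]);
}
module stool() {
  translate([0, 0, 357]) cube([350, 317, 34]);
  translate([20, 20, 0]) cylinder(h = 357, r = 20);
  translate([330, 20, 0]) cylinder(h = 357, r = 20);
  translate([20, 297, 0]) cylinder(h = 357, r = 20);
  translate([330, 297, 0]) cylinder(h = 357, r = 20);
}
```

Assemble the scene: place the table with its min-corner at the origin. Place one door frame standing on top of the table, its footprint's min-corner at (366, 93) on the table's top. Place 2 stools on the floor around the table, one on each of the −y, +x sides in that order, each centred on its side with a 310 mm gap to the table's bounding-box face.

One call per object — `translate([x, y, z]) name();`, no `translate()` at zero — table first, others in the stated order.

table();
translate([366, 93, 765]) door_frame();
translate([694, -627, 0]) stool();
translate([2048, 94, 0]) stool();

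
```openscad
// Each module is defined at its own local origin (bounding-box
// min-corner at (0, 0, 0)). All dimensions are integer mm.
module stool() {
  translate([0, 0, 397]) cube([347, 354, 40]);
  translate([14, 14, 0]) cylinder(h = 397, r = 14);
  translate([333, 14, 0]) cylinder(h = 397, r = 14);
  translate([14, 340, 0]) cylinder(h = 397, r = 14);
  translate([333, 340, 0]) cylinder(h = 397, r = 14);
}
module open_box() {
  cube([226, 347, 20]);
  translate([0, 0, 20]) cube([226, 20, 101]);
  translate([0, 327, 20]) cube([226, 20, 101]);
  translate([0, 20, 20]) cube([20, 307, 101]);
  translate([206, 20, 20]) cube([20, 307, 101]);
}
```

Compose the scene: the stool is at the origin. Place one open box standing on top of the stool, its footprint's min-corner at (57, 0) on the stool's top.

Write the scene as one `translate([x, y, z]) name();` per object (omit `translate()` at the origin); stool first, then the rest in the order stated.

stool();
translate([57, 0, 437]) open_box();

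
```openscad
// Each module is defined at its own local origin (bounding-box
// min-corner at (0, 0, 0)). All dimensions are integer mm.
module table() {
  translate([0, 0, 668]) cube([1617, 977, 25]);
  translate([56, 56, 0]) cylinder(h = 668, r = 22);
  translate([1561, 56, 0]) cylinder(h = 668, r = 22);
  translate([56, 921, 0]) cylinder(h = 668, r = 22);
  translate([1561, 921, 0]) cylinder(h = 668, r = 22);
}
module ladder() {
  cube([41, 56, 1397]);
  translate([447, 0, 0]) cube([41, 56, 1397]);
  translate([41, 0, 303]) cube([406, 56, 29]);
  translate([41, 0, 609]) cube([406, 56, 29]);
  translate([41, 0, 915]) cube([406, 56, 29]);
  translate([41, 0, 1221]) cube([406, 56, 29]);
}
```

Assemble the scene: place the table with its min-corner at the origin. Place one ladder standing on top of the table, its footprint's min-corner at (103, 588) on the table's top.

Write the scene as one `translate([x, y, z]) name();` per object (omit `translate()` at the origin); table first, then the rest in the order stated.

table();
translate([103, 588, 693]) ladder();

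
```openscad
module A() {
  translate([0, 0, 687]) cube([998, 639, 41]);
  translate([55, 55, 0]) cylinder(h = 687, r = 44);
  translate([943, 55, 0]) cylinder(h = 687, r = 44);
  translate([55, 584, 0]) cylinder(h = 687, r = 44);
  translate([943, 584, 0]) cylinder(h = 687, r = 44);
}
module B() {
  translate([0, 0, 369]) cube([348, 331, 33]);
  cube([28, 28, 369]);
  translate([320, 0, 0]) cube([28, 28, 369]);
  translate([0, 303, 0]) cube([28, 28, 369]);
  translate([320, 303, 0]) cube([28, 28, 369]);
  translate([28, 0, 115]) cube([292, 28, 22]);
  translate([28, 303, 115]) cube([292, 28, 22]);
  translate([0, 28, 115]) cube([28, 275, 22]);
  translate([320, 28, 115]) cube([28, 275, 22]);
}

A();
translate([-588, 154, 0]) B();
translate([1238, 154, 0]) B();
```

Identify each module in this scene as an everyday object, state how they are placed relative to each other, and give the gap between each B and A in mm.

A is a table. B is a stool. Two stools sit around the table at the −x, +x sides. The gap between each stool and the table is 240 mm.

Each stool's nearest face is 240 mm from the table's bounding box.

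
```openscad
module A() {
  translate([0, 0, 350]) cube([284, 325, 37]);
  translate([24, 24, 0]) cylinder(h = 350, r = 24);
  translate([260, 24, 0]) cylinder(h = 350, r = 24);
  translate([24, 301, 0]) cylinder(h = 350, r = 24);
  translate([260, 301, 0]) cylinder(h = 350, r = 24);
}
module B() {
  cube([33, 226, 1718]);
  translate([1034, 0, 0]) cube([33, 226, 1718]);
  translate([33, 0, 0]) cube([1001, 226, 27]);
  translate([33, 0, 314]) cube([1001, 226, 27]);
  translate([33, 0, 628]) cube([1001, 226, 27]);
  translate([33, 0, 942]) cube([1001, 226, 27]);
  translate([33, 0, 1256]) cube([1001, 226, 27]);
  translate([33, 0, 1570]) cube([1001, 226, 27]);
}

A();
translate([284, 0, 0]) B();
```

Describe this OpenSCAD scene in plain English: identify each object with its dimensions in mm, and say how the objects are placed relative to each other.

A is a four-legged stool. The seat is 284×325 mm, 37 mm thick, top at z = 387 mm. It stands on four round legs, each 48 mm in diameter, from z = 0 to the seat underside, each leg's axis is inset half a diameter from the nearest pair of seat edges (so the leg's bounding box is flush with the corner).

B is a bookshelf 1067 mm wide overall, 226 mm deep and 1718 mm tall. The two sides are 33 mm thick vertical panels. 6 horizontal shelves of 27 mm thickness span between the inner faces of the sides; the lowest shelf sits on the floor and shelves are stacked with a clear vertical gap of 287 mm between each pair.

The bookshelf is against the stool's +x side, with their −y faces flush.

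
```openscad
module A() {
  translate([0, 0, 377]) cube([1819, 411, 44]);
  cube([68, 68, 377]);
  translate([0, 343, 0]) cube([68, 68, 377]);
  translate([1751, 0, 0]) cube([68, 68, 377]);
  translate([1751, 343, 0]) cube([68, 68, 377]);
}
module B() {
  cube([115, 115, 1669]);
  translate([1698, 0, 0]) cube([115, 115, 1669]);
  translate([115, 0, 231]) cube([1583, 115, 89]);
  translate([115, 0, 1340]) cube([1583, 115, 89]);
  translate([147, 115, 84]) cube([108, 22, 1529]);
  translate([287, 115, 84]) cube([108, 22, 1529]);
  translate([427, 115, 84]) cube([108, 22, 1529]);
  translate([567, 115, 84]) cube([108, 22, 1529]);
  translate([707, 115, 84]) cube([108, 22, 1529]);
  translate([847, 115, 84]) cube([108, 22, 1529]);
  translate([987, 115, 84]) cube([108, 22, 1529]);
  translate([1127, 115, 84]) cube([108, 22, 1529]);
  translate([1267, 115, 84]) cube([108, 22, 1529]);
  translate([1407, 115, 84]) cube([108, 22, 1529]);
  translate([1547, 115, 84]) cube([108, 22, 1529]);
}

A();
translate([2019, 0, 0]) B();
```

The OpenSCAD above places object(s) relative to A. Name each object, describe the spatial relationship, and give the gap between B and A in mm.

A is a bench. B is a fence section. The fence section is on the floor beside the bench on its +x side. The gap between the fence section and the bench is 200 mm.

The fence section's nearest face is 200 mm from the bench's +x face.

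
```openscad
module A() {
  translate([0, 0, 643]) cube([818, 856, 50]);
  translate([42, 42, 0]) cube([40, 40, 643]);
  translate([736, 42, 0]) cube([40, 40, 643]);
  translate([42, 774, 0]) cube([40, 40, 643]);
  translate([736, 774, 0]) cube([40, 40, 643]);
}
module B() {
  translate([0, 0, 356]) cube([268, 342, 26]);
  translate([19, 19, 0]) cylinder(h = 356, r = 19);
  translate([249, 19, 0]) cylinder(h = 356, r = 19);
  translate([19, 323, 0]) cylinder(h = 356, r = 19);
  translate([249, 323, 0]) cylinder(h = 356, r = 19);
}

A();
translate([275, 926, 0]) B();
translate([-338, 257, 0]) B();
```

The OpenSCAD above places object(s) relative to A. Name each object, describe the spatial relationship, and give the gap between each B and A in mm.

Each stool's nearest face is 70 mm from the table's bounding box.

A is a table. B is a stool. Two stools sit around the table at the +y, −x sides. The gap between each stool and the table is 70 mm.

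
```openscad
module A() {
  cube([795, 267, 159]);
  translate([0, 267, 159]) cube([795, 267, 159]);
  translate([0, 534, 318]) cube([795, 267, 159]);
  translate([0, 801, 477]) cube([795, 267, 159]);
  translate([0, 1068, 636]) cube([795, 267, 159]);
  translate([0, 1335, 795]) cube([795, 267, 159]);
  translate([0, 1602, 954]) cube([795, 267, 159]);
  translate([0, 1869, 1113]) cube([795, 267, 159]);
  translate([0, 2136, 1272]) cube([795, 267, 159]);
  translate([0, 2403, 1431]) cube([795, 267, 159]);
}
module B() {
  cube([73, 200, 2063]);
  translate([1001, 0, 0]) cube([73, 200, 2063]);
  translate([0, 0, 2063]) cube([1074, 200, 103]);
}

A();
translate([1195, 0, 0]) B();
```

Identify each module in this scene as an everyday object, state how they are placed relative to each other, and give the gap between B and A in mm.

The door frame's nearest face is 400 mm from the staircase's +x face.

A is a staircase. B is a door frame. The door frame is on the floor beside the staircase on its +x side. The gap between the door frame and the staircase is 400 mm.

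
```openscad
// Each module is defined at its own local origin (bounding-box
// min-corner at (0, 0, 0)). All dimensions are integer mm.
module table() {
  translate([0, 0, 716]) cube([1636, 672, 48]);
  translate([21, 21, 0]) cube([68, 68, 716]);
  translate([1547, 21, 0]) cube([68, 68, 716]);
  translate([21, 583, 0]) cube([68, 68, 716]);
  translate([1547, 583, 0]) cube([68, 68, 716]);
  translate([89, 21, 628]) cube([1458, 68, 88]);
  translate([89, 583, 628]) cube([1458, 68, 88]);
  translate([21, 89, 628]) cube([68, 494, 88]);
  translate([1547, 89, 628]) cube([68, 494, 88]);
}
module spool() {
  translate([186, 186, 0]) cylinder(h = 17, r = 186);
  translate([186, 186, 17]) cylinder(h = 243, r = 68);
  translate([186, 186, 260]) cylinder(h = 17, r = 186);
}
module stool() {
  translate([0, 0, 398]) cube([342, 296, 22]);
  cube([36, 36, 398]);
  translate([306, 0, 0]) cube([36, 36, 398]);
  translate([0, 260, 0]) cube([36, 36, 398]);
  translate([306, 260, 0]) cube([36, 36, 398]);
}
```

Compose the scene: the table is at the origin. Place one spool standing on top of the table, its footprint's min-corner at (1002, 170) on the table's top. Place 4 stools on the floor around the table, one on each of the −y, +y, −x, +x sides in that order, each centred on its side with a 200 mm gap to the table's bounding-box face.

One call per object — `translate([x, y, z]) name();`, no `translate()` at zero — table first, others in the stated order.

table();
translate([1002, 170, 764]) spool();
translate([647, -496, 0]) stool();
translate([647, 872, 0]) stool();
translate([-542, 188, 0]) stool();
translate([1836, 188, 0]) stool();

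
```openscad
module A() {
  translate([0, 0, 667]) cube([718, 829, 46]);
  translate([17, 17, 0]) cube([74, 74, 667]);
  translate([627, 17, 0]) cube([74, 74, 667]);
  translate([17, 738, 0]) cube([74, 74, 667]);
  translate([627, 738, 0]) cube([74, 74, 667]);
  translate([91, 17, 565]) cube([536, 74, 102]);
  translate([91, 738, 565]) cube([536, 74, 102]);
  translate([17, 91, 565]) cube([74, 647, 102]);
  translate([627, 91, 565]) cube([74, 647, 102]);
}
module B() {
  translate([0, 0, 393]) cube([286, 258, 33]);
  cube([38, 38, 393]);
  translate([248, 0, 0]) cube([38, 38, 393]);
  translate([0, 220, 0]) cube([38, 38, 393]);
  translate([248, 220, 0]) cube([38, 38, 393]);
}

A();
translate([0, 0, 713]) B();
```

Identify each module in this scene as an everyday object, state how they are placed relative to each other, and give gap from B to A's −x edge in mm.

The stool's min-x is at 0; the table's min-x is 0; gap = 0 mm.

A is a table. B is a stool. The stool is on top of the table. The gap from the stool to the table's −x edge is 0 mm.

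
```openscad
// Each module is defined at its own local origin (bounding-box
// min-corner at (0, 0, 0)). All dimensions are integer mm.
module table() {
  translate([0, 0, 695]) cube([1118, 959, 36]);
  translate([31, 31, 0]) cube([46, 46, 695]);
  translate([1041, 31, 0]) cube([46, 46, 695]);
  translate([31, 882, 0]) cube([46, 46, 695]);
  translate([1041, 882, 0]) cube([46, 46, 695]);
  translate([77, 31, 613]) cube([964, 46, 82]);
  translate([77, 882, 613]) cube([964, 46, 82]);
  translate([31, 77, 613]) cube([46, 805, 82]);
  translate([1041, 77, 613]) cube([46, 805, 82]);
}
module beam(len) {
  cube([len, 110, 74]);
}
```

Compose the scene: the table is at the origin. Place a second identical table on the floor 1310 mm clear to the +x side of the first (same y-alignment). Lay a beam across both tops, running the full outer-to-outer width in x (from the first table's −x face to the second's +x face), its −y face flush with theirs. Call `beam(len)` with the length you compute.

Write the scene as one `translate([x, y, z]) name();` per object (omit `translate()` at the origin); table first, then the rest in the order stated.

table();
translate([2428, 0, 0]) table();
translate([0, 0, 731]) beam(3546);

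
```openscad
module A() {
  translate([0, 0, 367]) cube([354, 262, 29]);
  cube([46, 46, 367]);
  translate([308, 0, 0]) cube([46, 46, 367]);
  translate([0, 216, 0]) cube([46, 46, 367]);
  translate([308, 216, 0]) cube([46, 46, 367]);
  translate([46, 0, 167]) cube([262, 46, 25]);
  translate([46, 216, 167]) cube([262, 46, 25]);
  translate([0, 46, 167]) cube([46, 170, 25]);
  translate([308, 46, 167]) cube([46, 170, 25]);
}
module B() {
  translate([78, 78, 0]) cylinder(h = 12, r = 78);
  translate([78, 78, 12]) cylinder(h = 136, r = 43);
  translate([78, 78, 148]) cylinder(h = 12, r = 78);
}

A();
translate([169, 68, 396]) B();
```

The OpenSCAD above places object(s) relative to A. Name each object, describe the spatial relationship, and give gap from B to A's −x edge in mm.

The spool's min-x is at 169; the stool's min-x is 0; gap = 169 mm.

A is a stool. B is a spool. The spool is on top of the stool. The gap from the spool to the stool's −x edge is 169 mm.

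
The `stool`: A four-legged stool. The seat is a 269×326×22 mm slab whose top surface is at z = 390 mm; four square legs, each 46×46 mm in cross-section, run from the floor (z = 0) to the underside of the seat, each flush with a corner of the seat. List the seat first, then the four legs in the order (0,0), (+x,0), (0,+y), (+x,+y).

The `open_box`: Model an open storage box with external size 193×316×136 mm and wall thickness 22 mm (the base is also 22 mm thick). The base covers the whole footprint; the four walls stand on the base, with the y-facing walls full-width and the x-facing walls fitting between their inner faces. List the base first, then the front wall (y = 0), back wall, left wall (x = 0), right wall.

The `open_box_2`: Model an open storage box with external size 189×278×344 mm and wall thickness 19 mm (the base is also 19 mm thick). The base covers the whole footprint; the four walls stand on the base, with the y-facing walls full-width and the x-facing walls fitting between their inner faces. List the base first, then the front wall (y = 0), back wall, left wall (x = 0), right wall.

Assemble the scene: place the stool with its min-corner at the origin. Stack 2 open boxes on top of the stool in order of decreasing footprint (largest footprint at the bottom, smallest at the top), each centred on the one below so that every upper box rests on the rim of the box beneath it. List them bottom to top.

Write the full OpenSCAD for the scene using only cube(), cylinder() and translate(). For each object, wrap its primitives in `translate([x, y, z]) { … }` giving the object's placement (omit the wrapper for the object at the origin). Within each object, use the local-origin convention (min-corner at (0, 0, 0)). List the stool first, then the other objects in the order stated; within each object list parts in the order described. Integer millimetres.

translate([0, 0, 368]) cube([269, 326, 22]);
cube([46, 46, 368]);
translate([223, 0, 0]) cube([46, 46, 368]);
translate([0, 280, 0]) cube([46, 46, 368]);
translate([223, 280, 0]) cube([46, 46, 368]);
translate([38, 5, 390]) {
  cube([193, 316, 22]);
  translate([0, 0, 22]) cube([193, 22, 114]);
  translate([0, 294, 22]) cube([193, 22, 114]);
  translate([0, 22, 22]) cube([22, 272, 114]);
  translate([171, 22, 22]) cube([22, 272, 114]);
}
translate([40, 24, 526]) {
  cube([189, 278, 19]);
  translate([0, 0, 19]) cube([189, 19, 325]);
  translate([0, 259, 19]) cube([189, 19, 325]);
  translate([0, 19, 19]) cube([19, 240, 325]);
  translate([170, 19, 19]) cube([19, 240, 325]);
}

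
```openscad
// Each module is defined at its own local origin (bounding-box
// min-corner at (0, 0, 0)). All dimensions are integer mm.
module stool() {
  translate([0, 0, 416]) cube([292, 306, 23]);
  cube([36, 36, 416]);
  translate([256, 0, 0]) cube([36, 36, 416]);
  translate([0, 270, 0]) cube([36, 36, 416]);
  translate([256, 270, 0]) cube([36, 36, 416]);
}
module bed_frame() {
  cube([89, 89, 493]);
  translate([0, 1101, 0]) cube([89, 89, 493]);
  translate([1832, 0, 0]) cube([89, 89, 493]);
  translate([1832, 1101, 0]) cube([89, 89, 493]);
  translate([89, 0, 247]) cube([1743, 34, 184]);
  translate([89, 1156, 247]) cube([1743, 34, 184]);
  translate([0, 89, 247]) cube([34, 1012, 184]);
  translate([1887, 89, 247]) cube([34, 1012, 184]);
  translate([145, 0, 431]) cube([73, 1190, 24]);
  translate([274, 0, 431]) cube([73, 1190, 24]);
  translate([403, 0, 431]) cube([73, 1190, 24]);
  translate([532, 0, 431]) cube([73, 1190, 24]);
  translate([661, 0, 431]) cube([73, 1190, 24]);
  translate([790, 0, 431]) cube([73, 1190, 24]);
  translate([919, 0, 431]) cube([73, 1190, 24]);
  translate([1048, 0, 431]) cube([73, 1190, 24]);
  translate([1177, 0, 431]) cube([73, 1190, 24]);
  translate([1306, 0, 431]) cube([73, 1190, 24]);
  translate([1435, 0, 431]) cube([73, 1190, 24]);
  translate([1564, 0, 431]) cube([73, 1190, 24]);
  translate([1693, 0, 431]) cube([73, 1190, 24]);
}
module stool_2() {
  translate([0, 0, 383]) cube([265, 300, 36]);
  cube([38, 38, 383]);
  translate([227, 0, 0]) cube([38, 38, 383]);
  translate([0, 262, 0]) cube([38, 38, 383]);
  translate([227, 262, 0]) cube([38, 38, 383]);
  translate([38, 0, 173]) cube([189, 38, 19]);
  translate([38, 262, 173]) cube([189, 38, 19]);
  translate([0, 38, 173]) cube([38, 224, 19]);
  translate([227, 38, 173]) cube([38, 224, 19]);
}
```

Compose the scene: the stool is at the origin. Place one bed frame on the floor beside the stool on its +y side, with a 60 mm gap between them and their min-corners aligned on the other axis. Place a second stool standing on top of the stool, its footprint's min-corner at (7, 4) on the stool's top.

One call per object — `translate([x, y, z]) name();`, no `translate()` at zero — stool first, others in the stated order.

stool();
translate([0, 366, 0]) bed_frame();
translate([7, 4, 439]) stool_2();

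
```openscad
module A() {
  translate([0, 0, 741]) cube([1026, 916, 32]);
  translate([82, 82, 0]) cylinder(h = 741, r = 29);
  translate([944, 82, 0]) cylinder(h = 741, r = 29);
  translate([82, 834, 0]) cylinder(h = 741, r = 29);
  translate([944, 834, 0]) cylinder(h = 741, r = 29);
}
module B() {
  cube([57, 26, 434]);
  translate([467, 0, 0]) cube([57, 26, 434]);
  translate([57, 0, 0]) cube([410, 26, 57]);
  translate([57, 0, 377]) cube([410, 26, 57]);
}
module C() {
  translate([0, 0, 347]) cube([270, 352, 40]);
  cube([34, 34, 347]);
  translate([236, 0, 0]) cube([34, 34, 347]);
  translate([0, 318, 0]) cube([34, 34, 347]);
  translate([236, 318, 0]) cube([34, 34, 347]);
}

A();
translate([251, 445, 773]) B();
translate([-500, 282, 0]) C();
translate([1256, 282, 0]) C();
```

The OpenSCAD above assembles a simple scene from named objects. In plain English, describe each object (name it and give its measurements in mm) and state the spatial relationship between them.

A is a rectangular dining table. The top is 1026×916×32 mm with its upper surface at z = 773 mm. It stands on four round legs of 58 mm diameter, each leg's bounding box inset 53 mm from the nearest pair of top edges, running from the floor to the underside of the top.

B is a picture frame with a 410×320 mm rectangular opening (x by z) and a uniform 57 mm border on every side. Frame depth is 26 mm along y. It is built from two vertical stiles running the full outside height and two horizontal rails spanning the gap between the stiles.

C is a four-legged stool. The seat is a 270×352×40 mm slab whose top surface is at z = 387 mm; four square legs, each 34×34 mm in cross-section, run from the floor (z = 0) to the underside of the seat, each flush with a corner of the seat.

The picture frame is on top of the table, centred. Two stools sit around the table at the −x, +x sides.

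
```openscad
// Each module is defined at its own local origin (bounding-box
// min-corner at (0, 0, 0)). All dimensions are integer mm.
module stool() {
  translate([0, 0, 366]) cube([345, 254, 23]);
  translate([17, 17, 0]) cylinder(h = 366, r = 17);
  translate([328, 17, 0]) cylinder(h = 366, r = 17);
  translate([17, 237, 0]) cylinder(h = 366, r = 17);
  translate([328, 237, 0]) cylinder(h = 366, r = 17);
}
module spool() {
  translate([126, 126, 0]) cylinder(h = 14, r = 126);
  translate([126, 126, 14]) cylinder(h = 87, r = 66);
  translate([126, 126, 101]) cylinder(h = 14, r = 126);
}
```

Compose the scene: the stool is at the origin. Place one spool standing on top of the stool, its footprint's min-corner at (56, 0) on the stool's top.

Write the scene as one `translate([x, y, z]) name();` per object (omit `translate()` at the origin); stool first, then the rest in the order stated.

stool();
translate([56, 0, 389]) spool();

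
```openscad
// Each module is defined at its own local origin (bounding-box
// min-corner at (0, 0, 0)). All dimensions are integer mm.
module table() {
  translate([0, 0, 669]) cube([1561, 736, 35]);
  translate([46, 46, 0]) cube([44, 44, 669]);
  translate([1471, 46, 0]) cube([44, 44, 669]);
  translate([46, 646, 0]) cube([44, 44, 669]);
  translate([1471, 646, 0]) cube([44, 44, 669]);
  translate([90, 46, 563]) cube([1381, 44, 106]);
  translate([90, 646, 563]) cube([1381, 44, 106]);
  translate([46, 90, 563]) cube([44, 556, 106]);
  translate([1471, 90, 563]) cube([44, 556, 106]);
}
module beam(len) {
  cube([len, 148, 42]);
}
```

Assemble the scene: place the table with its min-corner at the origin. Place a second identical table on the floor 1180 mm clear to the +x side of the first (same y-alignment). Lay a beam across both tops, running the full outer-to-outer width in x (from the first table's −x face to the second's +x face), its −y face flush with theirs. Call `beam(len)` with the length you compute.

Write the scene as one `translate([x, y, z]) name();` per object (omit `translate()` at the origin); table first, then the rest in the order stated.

table();
translate([2741, 0, 0]) table();
translate([0, 0, 704]) beam(4302);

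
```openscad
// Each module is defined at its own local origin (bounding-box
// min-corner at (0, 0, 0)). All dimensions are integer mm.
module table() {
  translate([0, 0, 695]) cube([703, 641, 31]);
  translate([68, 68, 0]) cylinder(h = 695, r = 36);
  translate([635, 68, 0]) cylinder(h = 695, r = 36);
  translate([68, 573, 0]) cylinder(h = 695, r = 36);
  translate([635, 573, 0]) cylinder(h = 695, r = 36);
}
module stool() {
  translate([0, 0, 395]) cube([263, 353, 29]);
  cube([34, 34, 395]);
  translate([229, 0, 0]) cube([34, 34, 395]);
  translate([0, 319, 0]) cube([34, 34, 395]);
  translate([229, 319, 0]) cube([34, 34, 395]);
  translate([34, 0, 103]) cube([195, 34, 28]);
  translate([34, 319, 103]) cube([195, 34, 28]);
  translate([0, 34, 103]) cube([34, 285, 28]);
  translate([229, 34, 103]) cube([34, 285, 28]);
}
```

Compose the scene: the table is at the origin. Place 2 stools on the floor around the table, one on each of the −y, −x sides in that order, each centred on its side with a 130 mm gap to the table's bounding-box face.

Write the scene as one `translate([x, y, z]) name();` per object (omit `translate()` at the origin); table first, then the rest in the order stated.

table();
translate([220, -483, 0]) stool();
translate([-393, 144, 0]) stool();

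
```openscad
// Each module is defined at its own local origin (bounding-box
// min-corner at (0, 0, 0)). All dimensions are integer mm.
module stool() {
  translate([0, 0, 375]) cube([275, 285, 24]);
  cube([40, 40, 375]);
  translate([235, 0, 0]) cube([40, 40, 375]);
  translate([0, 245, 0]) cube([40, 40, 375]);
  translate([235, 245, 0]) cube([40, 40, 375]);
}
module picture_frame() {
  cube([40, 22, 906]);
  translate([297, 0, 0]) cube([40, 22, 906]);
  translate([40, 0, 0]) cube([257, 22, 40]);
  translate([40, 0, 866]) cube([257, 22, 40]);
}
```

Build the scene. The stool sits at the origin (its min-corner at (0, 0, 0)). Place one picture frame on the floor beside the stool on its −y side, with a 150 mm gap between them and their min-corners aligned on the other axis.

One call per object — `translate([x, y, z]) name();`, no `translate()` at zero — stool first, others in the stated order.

stool();
translate([0, -172, 0]) picture_frame();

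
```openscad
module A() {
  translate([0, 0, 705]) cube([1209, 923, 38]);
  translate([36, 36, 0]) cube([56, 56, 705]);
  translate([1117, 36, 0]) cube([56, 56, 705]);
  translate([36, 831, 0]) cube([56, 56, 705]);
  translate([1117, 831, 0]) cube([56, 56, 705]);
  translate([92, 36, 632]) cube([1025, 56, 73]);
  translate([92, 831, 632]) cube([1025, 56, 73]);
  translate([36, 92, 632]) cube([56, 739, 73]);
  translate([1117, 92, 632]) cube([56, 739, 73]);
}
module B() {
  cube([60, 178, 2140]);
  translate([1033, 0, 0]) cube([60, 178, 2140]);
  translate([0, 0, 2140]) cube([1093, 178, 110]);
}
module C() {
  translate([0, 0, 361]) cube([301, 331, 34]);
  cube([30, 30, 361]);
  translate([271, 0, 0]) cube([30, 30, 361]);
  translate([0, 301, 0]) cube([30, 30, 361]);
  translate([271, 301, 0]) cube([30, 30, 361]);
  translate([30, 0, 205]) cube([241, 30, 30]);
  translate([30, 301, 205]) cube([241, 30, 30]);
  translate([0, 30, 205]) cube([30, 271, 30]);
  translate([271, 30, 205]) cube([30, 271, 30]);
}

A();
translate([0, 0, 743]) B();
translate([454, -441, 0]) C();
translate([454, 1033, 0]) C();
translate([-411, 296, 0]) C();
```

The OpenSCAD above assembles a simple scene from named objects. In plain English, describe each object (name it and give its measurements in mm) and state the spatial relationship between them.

A is a rectangular dining table. The top is 1209×923×38 mm with its upper surface at z = 743 mm. It stands on four 56×56 mm square legs, each inset 36 mm from the nearest pair of top edges, running from the floor to the underside of the top. Four apron rails, 56 mm thick and 73 mm tall, run between adjacent legs with their top edges flush with the underside of the top and their outer faces flush with the legs' outer faces.

B is a door frame. The clear opening is 973 mm wide and 2140 mm high. Two 60 mm wide jambs, 178 mm deep, stand either side of the opening from the floor to the top of the opening. A 110 mm thick head sits across the top of both jambs, spanning the full outside width of the frame.

C is a simple wooden stool: a rectangular seat 301 mm (x) by 331 mm (y), 34 mm thick, top face at z = 395 mm, on four square legs, each 30×30 mm in cross-section. The legs rest on z = 0, each flush with a corner of the seat. Four stretchers, 30 mm wide and 30 mm tall, connect adjacent legs with their undersides at z = 205 mm, each running between the inner faces of the legs it joins and aligned with the legs' outer faces on the other axis.

The door frame is on top of the table. Three stools sit around the table at the −y, +y, −x sides.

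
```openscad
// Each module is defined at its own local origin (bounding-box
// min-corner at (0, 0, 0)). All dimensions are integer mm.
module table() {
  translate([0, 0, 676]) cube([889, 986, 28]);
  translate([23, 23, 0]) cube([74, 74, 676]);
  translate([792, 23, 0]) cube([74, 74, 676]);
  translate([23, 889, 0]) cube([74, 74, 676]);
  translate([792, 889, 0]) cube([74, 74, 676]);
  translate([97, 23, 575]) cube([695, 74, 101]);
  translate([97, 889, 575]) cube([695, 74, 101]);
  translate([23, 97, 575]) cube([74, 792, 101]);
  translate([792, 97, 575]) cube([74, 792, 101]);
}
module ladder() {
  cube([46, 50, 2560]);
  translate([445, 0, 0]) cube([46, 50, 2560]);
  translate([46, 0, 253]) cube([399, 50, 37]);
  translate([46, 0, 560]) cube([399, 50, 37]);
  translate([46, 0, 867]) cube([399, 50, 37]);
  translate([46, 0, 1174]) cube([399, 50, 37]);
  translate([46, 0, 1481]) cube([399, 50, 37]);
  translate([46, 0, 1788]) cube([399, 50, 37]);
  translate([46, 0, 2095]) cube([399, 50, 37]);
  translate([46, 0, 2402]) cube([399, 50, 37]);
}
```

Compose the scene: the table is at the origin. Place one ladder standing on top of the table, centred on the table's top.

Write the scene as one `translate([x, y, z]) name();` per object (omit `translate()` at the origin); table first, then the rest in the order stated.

table();
translate([199, 468, 704]) ladder();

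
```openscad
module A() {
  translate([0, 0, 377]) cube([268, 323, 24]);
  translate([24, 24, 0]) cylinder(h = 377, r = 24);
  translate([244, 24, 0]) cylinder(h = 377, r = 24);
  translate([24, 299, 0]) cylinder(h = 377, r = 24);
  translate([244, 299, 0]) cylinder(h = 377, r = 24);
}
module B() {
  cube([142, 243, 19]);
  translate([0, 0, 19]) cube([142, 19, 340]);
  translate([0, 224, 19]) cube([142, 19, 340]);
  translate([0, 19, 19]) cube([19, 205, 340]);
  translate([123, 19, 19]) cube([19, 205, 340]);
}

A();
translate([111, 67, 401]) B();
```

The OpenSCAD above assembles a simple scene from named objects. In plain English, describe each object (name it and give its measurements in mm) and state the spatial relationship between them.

A is a simple wooden stool: a rectangular seat 268 mm (x) by 323 mm (y), 24 mm thick, top face at z = 401 mm, on four round legs, each 48 mm in diameter. The legs rest on z = 0, each leg's axis is inset half a diameter from the nearest pair of seat edges (so the leg's bounding box is flush with the corner).

B is an open-topped rectangular box: outside dimensions 142×243×359 mm, with a uniform wall and base thickness of 19 mm. The base is a full 142×243 slab on the floor; four walls sit on top of the base. The front and back walls (the −y and +y sides) span the full width; the two side walls fit between them.

The open box is on top of the stool.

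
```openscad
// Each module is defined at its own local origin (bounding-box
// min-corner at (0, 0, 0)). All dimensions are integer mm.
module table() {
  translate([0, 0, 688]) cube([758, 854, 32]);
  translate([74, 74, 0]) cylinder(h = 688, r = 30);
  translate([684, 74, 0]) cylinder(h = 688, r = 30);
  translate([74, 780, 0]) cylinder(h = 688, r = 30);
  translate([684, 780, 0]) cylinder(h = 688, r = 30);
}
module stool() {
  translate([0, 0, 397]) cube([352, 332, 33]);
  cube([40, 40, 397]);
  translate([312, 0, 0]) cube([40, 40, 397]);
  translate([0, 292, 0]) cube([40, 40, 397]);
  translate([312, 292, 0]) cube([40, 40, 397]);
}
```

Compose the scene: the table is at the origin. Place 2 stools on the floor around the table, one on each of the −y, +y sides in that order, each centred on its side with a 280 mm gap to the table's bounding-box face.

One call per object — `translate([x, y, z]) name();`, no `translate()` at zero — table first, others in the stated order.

table();
translate([203, -612, 0]) stool();
translate([203, 1134, 0]) stool();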